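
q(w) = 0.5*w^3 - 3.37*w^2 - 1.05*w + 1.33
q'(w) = 1.5*w^2 - 6.74*w - 1.05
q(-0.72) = 0.15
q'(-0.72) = 4.58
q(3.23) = -20.37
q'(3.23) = -7.17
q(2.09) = -11.02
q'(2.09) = -8.58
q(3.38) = -21.41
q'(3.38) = -6.69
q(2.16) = -11.62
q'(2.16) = -8.61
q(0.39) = 0.44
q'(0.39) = -3.45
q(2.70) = -16.23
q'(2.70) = -8.31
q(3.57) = -22.62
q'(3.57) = -5.99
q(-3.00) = -39.35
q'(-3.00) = 32.67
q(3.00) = -18.65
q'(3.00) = -7.77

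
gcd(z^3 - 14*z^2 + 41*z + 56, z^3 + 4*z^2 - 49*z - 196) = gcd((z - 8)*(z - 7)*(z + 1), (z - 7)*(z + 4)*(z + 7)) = z - 7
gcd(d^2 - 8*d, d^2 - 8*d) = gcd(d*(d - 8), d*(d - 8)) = d^2 - 8*d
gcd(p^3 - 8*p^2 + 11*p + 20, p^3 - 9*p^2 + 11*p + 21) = p + 1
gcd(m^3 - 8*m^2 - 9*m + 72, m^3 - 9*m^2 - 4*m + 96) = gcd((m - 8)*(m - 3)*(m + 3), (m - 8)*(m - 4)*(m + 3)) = m^2 - 5*m - 24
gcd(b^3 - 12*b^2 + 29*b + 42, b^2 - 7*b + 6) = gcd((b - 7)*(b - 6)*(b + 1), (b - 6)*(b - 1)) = b - 6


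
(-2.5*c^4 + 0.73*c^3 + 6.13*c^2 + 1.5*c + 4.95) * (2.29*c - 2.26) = -5.725*c^5 + 7.3217*c^4 + 12.3879*c^3 - 10.4188*c^2 + 7.9455*c - 11.187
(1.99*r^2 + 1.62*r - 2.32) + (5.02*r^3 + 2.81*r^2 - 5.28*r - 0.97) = 5.02*r^3 + 4.8*r^2 - 3.66*r - 3.29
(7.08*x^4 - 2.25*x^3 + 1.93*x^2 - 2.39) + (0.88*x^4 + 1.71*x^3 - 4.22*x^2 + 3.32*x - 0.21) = 7.96*x^4 - 0.54*x^3 - 2.29*x^2 + 3.32*x - 2.6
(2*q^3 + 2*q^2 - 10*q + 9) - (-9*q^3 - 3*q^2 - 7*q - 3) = 11*q^3 + 5*q^2 - 3*q + 12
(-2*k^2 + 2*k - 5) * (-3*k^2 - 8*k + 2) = 6*k^4 + 10*k^3 - 5*k^2 + 44*k - 10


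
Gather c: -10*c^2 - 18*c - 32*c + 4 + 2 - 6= -10*c^2 - 50*c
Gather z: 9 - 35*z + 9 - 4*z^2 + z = -4*z^2 - 34*z + 18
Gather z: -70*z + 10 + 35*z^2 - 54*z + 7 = 35*z^2 - 124*z + 17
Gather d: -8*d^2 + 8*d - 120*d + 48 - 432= -8*d^2 - 112*d - 384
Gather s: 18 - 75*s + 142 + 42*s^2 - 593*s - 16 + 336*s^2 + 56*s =378*s^2 - 612*s + 144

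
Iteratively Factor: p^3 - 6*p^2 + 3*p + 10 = (p - 2)*(p^2 - 4*p - 5) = (p - 5)*(p - 2)*(p + 1)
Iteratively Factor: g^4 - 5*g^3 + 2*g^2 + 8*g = (g + 1)*(g^3 - 6*g^2 + 8*g) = (g - 2)*(g + 1)*(g^2 - 4*g) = g*(g - 2)*(g + 1)*(g - 4)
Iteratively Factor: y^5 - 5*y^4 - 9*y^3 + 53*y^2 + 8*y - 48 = (y + 1)*(y^4 - 6*y^3 - 3*y^2 + 56*y - 48) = (y - 4)*(y + 1)*(y^3 - 2*y^2 - 11*y + 12) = (y - 4)*(y + 1)*(y + 3)*(y^2 - 5*y + 4) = (y - 4)*(y - 1)*(y + 1)*(y + 3)*(y - 4)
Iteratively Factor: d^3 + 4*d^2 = (d)*(d^2 + 4*d) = d*(d + 4)*(d)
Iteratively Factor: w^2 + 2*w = (w + 2)*(w)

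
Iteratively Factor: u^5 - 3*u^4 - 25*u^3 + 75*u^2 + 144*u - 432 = (u + 3)*(u^4 - 6*u^3 - 7*u^2 + 96*u - 144) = (u - 4)*(u + 3)*(u^3 - 2*u^2 - 15*u + 36) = (u - 4)*(u - 3)*(u + 3)*(u^2 + u - 12) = (u - 4)*(u - 3)^2*(u + 3)*(u + 4)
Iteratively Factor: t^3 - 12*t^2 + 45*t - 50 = (t - 2)*(t^2 - 10*t + 25) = (t - 5)*(t - 2)*(t - 5)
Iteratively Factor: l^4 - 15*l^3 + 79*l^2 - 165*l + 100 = (l - 5)*(l^3 - 10*l^2 + 29*l - 20) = (l - 5)*(l - 1)*(l^2 - 9*l + 20) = (l - 5)^2*(l - 1)*(l - 4)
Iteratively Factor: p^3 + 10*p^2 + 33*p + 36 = (p + 3)*(p^2 + 7*p + 12) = (p + 3)^2*(p + 4)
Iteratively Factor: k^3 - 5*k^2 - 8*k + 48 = (k - 4)*(k^2 - k - 12) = (k - 4)*(k + 3)*(k - 4)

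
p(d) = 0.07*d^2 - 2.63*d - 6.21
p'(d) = 0.14*d - 2.63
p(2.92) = -13.29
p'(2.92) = -2.22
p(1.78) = -10.67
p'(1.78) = -2.38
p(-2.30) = 0.21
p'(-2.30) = -2.95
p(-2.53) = 0.89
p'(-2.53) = -2.98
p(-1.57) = -1.91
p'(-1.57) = -2.85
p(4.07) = -15.75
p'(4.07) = -2.06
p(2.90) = -13.25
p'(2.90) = -2.22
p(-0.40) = -5.15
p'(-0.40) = -2.69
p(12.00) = -27.69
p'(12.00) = -0.95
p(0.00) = -6.21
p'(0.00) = -2.63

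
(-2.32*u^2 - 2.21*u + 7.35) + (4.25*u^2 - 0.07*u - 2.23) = 1.93*u^2 - 2.28*u + 5.12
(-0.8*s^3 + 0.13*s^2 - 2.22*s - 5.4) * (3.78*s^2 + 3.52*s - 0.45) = -3.024*s^5 - 2.3246*s^4 - 7.574*s^3 - 28.2849*s^2 - 18.009*s + 2.43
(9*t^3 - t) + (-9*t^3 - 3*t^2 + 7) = -3*t^2 - t + 7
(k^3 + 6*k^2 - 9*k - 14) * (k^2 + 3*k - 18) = k^5 + 9*k^4 - 9*k^3 - 149*k^2 + 120*k + 252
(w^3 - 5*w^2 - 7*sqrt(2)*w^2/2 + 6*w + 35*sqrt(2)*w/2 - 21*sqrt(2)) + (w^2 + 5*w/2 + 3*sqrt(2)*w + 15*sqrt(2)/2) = w^3 - 7*sqrt(2)*w^2/2 - 4*w^2 + 17*w/2 + 41*sqrt(2)*w/2 - 27*sqrt(2)/2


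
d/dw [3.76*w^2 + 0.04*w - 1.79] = 7.52*w + 0.04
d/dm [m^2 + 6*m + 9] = 2*m + 6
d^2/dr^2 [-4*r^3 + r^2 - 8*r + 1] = 2 - 24*r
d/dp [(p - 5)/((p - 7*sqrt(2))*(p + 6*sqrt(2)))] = (-p^2 + 10*p - 84 - 5*sqrt(2))/(p^4 - 2*sqrt(2)*p^3 - 166*p^2 + 168*sqrt(2)*p + 7056)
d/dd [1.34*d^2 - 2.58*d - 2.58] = 2.68*d - 2.58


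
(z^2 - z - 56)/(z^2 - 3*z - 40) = (z + 7)/(z + 5)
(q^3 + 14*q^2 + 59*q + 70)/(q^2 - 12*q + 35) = (q^3 + 14*q^2 + 59*q + 70)/(q^2 - 12*q + 35)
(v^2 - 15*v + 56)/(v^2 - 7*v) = (v - 8)/v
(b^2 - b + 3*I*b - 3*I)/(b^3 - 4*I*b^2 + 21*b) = (b - 1)/(b*(b - 7*I))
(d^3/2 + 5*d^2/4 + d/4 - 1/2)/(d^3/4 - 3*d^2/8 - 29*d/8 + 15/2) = 2*(2*d^3 + 5*d^2 + d - 2)/(2*d^3 - 3*d^2 - 29*d + 60)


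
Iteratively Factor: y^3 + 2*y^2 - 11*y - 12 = (y - 3)*(y^2 + 5*y + 4) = (y - 3)*(y + 1)*(y + 4)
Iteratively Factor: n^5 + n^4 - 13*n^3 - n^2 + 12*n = (n - 3)*(n^4 + 4*n^3 - n^2 - 4*n) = (n - 3)*(n + 4)*(n^3 - n) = (n - 3)*(n - 1)*(n + 4)*(n^2 + n) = n*(n - 3)*(n - 1)*(n + 4)*(n + 1)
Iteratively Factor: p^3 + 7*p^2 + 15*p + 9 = (p + 1)*(p^2 + 6*p + 9) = (p + 1)*(p + 3)*(p + 3)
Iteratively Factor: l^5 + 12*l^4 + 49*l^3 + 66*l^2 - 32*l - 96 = (l + 4)*(l^4 + 8*l^3 + 17*l^2 - 2*l - 24) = (l - 1)*(l + 4)*(l^3 + 9*l^2 + 26*l + 24) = (l - 1)*(l + 2)*(l + 4)*(l^2 + 7*l + 12) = (l - 1)*(l + 2)*(l + 3)*(l + 4)*(l + 4)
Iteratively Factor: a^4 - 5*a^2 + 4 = (a - 1)*(a^3 + a^2 - 4*a - 4) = (a - 1)*(a + 2)*(a^2 - a - 2) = (a - 2)*(a - 1)*(a + 2)*(a + 1)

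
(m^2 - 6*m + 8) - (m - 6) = m^2 - 7*m + 14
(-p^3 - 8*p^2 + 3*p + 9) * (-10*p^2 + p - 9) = 10*p^5 + 79*p^4 - 29*p^3 - 15*p^2 - 18*p - 81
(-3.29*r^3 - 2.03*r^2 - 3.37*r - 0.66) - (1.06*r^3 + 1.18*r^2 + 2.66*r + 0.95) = -4.35*r^3 - 3.21*r^2 - 6.03*r - 1.61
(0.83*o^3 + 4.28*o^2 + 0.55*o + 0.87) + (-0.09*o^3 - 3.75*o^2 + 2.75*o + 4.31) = 0.74*o^3 + 0.53*o^2 + 3.3*o + 5.18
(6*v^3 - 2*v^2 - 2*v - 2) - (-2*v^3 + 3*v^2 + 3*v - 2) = 8*v^3 - 5*v^2 - 5*v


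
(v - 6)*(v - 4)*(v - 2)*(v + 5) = v^4 - 7*v^3 - 16*v^2 + 172*v - 240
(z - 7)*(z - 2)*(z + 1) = z^3 - 8*z^2 + 5*z + 14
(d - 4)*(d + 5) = d^2 + d - 20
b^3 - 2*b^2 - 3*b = b*(b - 3)*(b + 1)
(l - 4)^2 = l^2 - 8*l + 16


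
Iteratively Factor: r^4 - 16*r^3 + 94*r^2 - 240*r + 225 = (r - 3)*(r^3 - 13*r^2 + 55*r - 75) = (r - 5)*(r - 3)*(r^2 - 8*r + 15) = (r - 5)^2*(r - 3)*(r - 3)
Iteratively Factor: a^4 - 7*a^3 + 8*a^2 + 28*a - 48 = (a + 2)*(a^3 - 9*a^2 + 26*a - 24) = (a - 2)*(a + 2)*(a^2 - 7*a + 12) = (a - 3)*(a - 2)*(a + 2)*(a - 4)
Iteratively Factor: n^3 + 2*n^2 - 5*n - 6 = (n + 3)*(n^2 - n - 2) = (n + 1)*(n + 3)*(n - 2)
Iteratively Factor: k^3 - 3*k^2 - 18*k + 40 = (k - 5)*(k^2 + 2*k - 8) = (k - 5)*(k - 2)*(k + 4)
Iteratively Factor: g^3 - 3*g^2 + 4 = (g - 2)*(g^2 - g - 2) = (g - 2)^2*(g + 1)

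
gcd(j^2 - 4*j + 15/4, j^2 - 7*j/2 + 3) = j - 3/2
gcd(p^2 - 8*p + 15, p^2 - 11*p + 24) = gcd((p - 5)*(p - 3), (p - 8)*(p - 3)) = p - 3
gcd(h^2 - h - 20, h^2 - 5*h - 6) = 1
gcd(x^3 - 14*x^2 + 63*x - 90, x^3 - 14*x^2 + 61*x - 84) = x - 3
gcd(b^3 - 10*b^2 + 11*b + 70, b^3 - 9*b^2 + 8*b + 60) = b^2 - 3*b - 10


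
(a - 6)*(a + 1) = a^2 - 5*a - 6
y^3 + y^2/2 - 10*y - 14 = (y - 7/2)*(y + 2)^2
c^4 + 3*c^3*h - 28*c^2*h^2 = c^2*(c - 4*h)*(c + 7*h)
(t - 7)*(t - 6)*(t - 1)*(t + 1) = t^4 - 13*t^3 + 41*t^2 + 13*t - 42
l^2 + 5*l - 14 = (l - 2)*(l + 7)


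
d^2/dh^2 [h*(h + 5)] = 2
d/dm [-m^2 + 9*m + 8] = 9 - 2*m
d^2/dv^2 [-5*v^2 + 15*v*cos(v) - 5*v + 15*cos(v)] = -15*v*cos(v) - 30*sin(v) - 15*cos(v) - 10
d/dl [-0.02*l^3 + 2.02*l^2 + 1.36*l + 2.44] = -0.06*l^2 + 4.04*l + 1.36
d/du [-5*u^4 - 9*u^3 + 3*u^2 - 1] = u*(-20*u^2 - 27*u + 6)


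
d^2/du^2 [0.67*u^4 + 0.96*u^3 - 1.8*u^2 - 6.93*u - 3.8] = 8.04*u^2 + 5.76*u - 3.6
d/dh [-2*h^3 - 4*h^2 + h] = -6*h^2 - 8*h + 1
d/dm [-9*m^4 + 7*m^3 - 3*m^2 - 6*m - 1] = -36*m^3 + 21*m^2 - 6*m - 6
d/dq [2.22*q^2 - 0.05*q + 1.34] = 4.44*q - 0.05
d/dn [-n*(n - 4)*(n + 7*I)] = -3*n^2 + n*(8 - 14*I) + 28*I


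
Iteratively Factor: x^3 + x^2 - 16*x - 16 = (x - 4)*(x^2 + 5*x + 4) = (x - 4)*(x + 1)*(x + 4)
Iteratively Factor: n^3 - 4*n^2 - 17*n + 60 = (n - 3)*(n^2 - n - 20) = (n - 3)*(n + 4)*(n - 5)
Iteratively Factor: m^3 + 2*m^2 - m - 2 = (m + 1)*(m^2 + m - 2) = (m - 1)*(m + 1)*(m + 2)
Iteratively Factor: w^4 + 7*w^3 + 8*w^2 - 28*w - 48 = (w - 2)*(w^3 + 9*w^2 + 26*w + 24) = (w - 2)*(w + 3)*(w^2 + 6*w + 8) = (w - 2)*(w + 2)*(w + 3)*(w + 4)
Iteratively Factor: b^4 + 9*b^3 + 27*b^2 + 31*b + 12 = (b + 3)*(b^3 + 6*b^2 + 9*b + 4) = (b + 3)*(b + 4)*(b^2 + 2*b + 1) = (b + 1)*(b + 3)*(b + 4)*(b + 1)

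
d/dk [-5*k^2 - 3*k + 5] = -10*k - 3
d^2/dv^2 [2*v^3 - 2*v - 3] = 12*v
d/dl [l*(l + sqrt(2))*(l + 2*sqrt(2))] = 3*l^2 + 6*sqrt(2)*l + 4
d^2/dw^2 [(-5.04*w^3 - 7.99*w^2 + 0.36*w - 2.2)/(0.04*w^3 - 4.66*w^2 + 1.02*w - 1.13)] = (-1.90448*w^6 + 1.23724799999991*w^5 - 1.22260800000004*w^4 - 16.2530399999999*w^3 + 0.307860000000005*w^2 + 12.158016*w - 0.983229999999994)/(6.4e-5*w^9 - 0.022368*w^8 + 2.610768*w^7 - 102.340888*w^6 + 67.838376*w^5 - 88.4373*w^4 + 33.441132*w^3 - 21.378018*w^2 + 3.907314*w - 1.442897)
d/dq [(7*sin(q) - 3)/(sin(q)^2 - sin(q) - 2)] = (-7*sin(q)^2 + 6*sin(q) - 17)*cos(q)/(sin(q) + cos(q)^2 + 1)^2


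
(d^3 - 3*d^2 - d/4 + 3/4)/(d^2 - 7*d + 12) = (d^2 - 1/4)/(d - 4)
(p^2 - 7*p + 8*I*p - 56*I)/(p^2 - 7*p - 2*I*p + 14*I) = (p + 8*I)/(p - 2*I)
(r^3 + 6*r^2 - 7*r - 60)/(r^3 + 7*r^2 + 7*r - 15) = (r^2 + r - 12)/(r^2 + 2*r - 3)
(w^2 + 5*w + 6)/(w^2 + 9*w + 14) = (w + 3)/(w + 7)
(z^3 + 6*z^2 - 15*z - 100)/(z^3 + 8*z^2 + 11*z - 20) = (z^2 + z - 20)/(z^2 + 3*z - 4)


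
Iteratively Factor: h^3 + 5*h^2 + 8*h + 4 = (h + 2)*(h^2 + 3*h + 2) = (h + 2)^2*(h + 1)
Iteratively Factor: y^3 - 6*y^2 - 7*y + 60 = (y - 4)*(y^2 - 2*y - 15) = (y - 4)*(y + 3)*(y - 5)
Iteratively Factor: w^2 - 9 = (w - 3)*(w + 3)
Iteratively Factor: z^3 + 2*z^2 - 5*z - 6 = (z + 1)*(z^2 + z - 6) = (z + 1)*(z + 3)*(z - 2)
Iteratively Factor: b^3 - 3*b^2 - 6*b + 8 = (b - 4)*(b^2 + b - 2) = (b - 4)*(b - 1)*(b + 2)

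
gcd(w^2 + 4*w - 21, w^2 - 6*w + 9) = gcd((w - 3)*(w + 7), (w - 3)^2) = w - 3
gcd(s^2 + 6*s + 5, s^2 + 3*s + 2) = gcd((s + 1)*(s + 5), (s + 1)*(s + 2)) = s + 1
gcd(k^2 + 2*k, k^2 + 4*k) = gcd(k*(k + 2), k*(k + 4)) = k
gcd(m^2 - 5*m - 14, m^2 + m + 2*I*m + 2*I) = 1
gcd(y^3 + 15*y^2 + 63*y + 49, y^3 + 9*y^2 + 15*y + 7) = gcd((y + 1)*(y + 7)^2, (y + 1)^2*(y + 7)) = y^2 + 8*y + 7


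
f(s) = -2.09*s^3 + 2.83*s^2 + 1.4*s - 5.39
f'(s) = -6.27*s^2 + 5.66*s + 1.4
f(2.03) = -8.37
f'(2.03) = -12.95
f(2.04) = -8.50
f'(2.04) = -13.15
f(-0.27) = -5.52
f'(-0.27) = -0.59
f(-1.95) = 18.14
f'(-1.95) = -33.48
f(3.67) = -65.45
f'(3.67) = -62.28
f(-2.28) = 30.90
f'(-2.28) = -44.10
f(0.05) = -5.31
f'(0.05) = 1.67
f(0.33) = -4.69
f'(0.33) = 2.58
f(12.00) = -3192.59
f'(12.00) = -833.56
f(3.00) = -32.15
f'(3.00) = -38.05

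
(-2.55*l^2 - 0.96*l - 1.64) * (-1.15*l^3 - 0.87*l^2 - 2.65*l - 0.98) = 2.9325*l^5 + 3.3225*l^4 + 9.4787*l^3 + 6.4698*l^2 + 5.2868*l + 1.6072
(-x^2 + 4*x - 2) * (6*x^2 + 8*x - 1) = -6*x^4 + 16*x^3 + 21*x^2 - 20*x + 2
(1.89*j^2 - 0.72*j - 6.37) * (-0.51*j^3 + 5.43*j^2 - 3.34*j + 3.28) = -0.9639*j^5 + 10.6299*j^4 - 6.9735*j^3 - 25.9851*j^2 + 18.9142*j - 20.8936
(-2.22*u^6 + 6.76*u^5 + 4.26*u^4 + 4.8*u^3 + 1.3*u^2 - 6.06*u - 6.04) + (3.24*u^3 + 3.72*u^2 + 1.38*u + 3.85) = -2.22*u^6 + 6.76*u^5 + 4.26*u^4 + 8.04*u^3 + 5.02*u^2 - 4.68*u - 2.19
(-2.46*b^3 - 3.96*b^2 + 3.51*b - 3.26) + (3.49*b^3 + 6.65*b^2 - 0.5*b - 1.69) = 1.03*b^3 + 2.69*b^2 + 3.01*b - 4.95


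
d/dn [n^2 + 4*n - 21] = 2*n + 4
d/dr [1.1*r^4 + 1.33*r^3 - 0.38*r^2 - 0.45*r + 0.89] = 4.4*r^3 + 3.99*r^2 - 0.76*r - 0.45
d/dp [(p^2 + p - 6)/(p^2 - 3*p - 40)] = 2*(-2*p^2 - 34*p - 29)/(p^4 - 6*p^3 - 71*p^2 + 240*p + 1600)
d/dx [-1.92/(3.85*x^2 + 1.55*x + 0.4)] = (14.784*x + 2.976)/(3.85*x^2 + 1.55*x + 0.4)^2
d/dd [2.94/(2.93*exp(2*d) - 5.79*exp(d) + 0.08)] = (17.0226 - 17.2284*exp(d))*exp(d)/(2.93*exp(2*d) - 5.79*exp(d) + 0.08)^2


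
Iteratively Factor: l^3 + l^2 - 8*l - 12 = (l + 2)*(l^2 - l - 6) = (l + 2)^2*(l - 3)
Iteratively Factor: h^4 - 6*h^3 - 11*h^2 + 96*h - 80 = (h - 4)*(h^3 - 2*h^2 - 19*h + 20) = (h - 4)*(h - 1)*(h^2 - h - 20) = (h - 4)*(h - 1)*(h + 4)*(h - 5)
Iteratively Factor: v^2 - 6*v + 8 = (v - 4)*(v - 2)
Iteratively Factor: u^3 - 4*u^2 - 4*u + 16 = (u + 2)*(u^2 - 6*u + 8) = (u - 2)*(u + 2)*(u - 4)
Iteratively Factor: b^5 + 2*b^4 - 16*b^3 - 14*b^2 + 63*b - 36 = (b - 3)*(b^4 + 5*b^3 - b^2 - 17*b + 12) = (b - 3)*(b + 4)*(b^3 + b^2 - 5*b + 3) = (b - 3)*(b - 1)*(b + 4)*(b^2 + 2*b - 3) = (b - 3)*(b - 1)^2*(b + 4)*(b + 3)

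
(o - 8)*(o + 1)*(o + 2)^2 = o^4 - 3*o^3 - 32*o^2 - 60*o - 32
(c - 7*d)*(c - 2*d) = c^2 - 9*c*d + 14*d^2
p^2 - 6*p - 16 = (p - 8)*(p + 2)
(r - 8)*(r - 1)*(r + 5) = r^3 - 4*r^2 - 37*r + 40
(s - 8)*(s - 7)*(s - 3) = s^3 - 18*s^2 + 101*s - 168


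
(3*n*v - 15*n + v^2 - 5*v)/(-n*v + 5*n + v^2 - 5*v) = (3*n + v)/(-n + v)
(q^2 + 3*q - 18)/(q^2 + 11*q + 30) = (q - 3)/(q + 5)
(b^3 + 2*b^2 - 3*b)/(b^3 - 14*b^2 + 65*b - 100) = b*(b^2 + 2*b - 3)/(b^3 - 14*b^2 + 65*b - 100)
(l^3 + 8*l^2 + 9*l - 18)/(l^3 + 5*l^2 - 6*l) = (l + 3)/l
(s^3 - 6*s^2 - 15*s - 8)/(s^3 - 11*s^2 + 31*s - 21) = (s^3 - 6*s^2 - 15*s - 8)/(s^3 - 11*s^2 + 31*s - 21)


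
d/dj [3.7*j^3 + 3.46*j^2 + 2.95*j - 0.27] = 11.1*j^2 + 6.92*j + 2.95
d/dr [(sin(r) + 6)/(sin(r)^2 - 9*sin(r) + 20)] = (-12*sin(r) + cos(r)^2 + 73)*cos(r)/(sin(r)^2 - 9*sin(r) + 20)^2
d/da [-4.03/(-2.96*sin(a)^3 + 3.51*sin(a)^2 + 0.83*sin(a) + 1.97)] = (-35.7864*sin(a)^2 + 28.2906*sin(a) + 3.3449)*cos(a)/(-2.96*sin(a)^3 + 3.51*sin(a)^2 + 0.83*sin(a) + 1.97)^2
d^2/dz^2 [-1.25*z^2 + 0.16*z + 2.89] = -2.50000000000000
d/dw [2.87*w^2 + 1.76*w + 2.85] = 5.74*w + 1.76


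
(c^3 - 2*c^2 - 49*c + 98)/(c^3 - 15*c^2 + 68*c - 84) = (c + 7)/(c - 6)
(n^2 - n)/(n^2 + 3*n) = (n - 1)/(n + 3)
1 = 1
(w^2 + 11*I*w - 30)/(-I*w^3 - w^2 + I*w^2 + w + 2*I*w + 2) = (w^2 + 11*I*w - 30)/(-I*w^3 - w^2 + I*w^2 + w + 2*I*w + 2)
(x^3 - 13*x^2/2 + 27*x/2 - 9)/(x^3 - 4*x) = (2*x^2 - 9*x + 9)/(2*x*(x + 2))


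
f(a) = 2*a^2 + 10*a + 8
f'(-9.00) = -26.00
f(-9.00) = 80.00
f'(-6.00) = -14.00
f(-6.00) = 20.00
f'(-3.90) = -5.60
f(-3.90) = -0.58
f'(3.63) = 24.52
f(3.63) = 70.65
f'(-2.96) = -1.84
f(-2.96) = -4.08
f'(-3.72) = -4.88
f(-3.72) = -1.52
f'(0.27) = 11.08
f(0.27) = 10.85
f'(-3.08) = -2.32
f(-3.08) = -3.83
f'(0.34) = 11.36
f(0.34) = 11.63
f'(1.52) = 16.08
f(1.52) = 27.82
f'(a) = 4*a + 10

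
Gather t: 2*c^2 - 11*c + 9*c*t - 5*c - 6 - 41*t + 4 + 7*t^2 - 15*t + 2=2*c^2 - 16*c + 7*t^2 + t*(9*c - 56)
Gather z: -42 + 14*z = 14*z - 42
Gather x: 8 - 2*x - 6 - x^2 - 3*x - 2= -x^2 - 5*x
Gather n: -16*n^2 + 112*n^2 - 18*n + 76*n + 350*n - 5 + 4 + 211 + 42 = 96*n^2 + 408*n + 252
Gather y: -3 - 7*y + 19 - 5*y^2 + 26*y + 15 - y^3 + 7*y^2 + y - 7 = -y^3 + 2*y^2 + 20*y + 24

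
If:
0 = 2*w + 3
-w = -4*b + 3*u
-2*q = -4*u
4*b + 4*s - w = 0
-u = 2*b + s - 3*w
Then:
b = -111/56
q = -30/7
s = 45/28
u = -15/7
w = -3/2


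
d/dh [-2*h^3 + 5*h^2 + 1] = 2*h*(5 - 3*h)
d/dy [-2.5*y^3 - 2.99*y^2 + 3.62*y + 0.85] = -7.5*y^2 - 5.98*y + 3.62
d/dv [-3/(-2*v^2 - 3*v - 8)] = 3*(-4*v - 3)/(2*v^2 + 3*v + 8)^2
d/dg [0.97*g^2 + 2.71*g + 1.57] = 1.94*g + 2.71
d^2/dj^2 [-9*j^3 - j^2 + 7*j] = -54*j - 2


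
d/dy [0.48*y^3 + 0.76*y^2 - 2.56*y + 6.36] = 1.44*y^2 + 1.52*y - 2.56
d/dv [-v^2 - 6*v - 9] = -2*v - 6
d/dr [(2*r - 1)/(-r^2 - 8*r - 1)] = 2*(r^2 - r - 5)/(r^4 + 16*r^3 + 66*r^2 + 16*r + 1)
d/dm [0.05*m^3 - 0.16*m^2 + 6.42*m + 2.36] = 0.15*m^2 - 0.32*m + 6.42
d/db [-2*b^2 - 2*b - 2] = -4*b - 2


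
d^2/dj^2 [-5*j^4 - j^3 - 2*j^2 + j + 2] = -60*j^2 - 6*j - 4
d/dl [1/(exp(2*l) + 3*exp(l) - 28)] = (-2*exp(l) - 3)*exp(l)/(exp(2*l) + 3*exp(l) - 28)^2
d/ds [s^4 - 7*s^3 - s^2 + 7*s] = 4*s^3 - 21*s^2 - 2*s + 7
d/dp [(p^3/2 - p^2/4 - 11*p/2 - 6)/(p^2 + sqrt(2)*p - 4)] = ((2*p + sqrt(2))*(-2*p^3 + p^2 + 22*p + 24) + 2*(p^2 + sqrt(2)*p - 4)*(3*p^2 - p - 11))/(4*(p^2 + sqrt(2)*p - 4)^2)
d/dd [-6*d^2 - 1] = -12*d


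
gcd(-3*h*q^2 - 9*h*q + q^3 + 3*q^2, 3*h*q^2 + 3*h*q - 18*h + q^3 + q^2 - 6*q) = q + 3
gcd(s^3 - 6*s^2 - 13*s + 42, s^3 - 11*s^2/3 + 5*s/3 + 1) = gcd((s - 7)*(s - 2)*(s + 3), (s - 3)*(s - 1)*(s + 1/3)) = 1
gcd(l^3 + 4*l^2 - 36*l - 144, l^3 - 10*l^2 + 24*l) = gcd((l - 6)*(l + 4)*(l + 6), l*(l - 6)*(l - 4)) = l - 6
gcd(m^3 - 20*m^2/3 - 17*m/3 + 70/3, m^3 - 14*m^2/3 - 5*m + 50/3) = m^2 + m/3 - 10/3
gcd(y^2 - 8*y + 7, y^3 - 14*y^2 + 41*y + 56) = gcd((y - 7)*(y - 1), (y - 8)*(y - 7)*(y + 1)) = y - 7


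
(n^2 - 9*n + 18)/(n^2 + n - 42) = (n - 3)/(n + 7)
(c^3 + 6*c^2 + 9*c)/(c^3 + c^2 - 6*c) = (c + 3)/(c - 2)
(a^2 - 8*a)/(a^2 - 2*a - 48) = a/(a + 6)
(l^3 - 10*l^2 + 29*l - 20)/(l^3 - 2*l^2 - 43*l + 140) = (l - 1)/(l + 7)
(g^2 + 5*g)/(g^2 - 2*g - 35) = g/(g - 7)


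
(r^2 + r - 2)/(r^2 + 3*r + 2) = (r - 1)/(r + 1)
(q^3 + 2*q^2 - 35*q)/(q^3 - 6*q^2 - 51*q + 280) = q/(q - 8)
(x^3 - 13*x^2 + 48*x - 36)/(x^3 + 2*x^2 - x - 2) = (x^2 - 12*x + 36)/(x^2 + 3*x + 2)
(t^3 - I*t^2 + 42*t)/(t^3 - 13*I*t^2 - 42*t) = (t + 6*I)/(t - 6*I)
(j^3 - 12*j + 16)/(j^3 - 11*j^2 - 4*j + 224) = (j^2 - 4*j + 4)/(j^2 - 15*j + 56)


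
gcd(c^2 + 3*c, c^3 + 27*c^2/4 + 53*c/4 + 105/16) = 1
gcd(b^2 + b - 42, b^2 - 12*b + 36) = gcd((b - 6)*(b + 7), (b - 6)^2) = b - 6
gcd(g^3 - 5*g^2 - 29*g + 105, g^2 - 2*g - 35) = g^2 - 2*g - 35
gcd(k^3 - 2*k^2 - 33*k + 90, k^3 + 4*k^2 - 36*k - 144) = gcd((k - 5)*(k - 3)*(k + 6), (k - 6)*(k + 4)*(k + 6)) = k + 6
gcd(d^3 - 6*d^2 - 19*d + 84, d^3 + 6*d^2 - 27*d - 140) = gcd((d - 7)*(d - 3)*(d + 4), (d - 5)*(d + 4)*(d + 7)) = d + 4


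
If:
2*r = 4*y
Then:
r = 2*y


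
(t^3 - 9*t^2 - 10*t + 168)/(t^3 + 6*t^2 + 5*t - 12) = (t^2 - 13*t + 42)/(t^2 + 2*t - 3)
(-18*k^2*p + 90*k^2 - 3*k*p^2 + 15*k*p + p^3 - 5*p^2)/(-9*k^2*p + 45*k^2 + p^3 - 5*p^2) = (-6*k + p)/(-3*k + p)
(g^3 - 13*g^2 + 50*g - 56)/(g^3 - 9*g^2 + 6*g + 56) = (g - 2)/(g + 2)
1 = 1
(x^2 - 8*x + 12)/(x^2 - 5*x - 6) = (x - 2)/(x + 1)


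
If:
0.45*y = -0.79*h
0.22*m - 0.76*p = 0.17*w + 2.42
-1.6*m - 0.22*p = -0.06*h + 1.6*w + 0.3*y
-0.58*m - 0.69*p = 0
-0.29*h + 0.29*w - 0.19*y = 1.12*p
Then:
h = -8.55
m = 1.87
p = -1.57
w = -4.79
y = 15.00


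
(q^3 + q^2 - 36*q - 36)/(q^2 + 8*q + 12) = (q^2 - 5*q - 6)/(q + 2)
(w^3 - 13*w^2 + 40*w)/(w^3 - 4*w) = (w^2 - 13*w + 40)/(w^2 - 4)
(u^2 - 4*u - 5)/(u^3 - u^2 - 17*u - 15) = 1/(u + 3)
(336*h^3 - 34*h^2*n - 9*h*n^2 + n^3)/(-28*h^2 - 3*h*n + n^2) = (-48*h^2 - 2*h*n + n^2)/(4*h + n)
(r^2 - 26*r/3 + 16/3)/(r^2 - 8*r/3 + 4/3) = (r - 8)/(r - 2)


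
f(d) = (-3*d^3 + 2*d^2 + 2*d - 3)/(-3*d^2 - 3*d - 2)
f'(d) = (6*d + 3)*(-3*d^3 + 2*d^2 + 2*d - 3)/(-3*d^2 - 3*d - 2)^2 + (-9*d^2 + 4*d + 2)/(-3*d^2 - 3*d - 2) = (9*d^4 + 18*d^3 + 18*d^2 - 26*d - 13)/(9*d^4 + 18*d^3 + 21*d^2 + 12*d + 4)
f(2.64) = 1.26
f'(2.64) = 0.85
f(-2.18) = -3.42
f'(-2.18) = 1.55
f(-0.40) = 2.57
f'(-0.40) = -0.39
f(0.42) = 0.54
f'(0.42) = -1.33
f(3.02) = 1.60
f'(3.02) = 0.89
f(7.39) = 5.80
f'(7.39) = 0.99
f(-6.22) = -7.89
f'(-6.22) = 1.01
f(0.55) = 0.39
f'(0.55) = -0.87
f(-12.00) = -13.68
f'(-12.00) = 1.00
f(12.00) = 10.37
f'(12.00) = 1.00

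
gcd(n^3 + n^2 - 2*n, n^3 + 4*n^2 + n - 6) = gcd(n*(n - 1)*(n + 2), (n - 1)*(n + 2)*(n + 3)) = n^2 + n - 2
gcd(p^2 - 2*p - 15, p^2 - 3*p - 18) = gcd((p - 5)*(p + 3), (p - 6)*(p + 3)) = p + 3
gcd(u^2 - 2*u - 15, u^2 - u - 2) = 1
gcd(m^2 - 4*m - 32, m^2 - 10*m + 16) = m - 8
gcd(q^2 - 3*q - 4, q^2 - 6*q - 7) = q + 1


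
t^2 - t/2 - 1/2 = (t - 1)*(t + 1/2)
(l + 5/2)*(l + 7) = l^2 + 19*l/2 + 35/2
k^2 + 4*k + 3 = (k + 1)*(k + 3)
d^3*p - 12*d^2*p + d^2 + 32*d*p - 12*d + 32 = (d - 8)*(d - 4)*(d*p + 1)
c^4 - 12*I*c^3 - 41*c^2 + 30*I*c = c*(c - 6*I)*(c - 5*I)*(c - I)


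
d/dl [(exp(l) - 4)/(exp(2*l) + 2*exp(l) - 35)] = (-2*(exp(l) - 4)*(exp(l) + 1) + exp(2*l) + 2*exp(l) - 35)*exp(l)/(exp(2*l) + 2*exp(l) - 35)^2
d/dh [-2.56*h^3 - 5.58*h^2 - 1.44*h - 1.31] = -7.68*h^2 - 11.16*h - 1.44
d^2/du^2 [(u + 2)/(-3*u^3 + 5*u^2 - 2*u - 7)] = 2*(-(u + 2)*(9*u^2 - 10*u + 2)^2 + (9*u^2 - 10*u + (u + 2)*(9*u - 5) + 2)*(3*u^3 - 5*u^2 + 2*u + 7))/(3*u^3 - 5*u^2 + 2*u + 7)^3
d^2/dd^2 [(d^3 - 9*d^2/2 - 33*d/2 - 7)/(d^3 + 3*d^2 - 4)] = 3*(-5*d^3 - 3*d^2 - 33*d - 13)/(d^6 + 3*d^5 - 3*d^4 - 11*d^3 + 6*d^2 + 12*d - 8)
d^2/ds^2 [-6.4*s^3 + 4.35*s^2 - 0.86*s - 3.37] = 8.7 - 38.4*s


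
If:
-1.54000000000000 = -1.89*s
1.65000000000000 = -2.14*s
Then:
No Solution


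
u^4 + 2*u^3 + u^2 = u^2*(u + 1)^2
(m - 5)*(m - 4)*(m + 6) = m^3 - 3*m^2 - 34*m + 120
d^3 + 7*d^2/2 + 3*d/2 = d*(d + 1/2)*(d + 3)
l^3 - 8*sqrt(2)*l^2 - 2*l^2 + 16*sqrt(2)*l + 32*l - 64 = (l - 2)*(l - 4*sqrt(2))^2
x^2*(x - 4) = x^3 - 4*x^2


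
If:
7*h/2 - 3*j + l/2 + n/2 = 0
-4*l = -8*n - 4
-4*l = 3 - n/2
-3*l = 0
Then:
No Solution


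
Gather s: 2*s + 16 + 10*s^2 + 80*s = 10*s^2 + 82*s + 16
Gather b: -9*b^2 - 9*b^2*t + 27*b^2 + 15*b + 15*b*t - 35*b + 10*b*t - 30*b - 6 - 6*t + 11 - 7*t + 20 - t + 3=b^2*(18 - 9*t) + b*(25*t - 50) - 14*t + 28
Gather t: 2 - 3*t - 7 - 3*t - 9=-6*t - 14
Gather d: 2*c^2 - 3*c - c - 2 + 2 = 2*c^2 - 4*c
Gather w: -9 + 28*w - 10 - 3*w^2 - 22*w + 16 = -3*w^2 + 6*w - 3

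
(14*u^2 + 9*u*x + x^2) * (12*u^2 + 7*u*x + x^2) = 168*u^4 + 206*u^3*x + 89*u^2*x^2 + 16*u*x^3 + x^4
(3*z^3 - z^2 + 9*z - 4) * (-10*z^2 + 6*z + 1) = -30*z^5 + 28*z^4 - 93*z^3 + 93*z^2 - 15*z - 4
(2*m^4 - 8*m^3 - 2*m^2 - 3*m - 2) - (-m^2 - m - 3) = 2*m^4 - 8*m^3 - m^2 - 2*m + 1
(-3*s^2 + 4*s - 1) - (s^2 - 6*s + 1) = -4*s^2 + 10*s - 2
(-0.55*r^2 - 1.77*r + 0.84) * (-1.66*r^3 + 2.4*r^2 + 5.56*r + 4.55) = 0.913*r^5 + 1.6182*r^4 - 8.7004*r^3 - 10.3277*r^2 - 3.3831*r + 3.822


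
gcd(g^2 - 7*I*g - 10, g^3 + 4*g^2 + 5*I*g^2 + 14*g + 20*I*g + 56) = g - 2*I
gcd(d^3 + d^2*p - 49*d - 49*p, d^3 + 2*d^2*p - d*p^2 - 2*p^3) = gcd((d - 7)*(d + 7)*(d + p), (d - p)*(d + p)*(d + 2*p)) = d + p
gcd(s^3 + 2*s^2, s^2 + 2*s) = s^2 + 2*s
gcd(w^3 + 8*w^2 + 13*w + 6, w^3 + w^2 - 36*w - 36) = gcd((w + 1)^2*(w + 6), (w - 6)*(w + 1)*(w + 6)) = w^2 + 7*w + 6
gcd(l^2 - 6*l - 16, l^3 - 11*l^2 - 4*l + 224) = l - 8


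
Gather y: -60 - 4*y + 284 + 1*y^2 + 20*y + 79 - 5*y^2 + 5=-4*y^2 + 16*y + 308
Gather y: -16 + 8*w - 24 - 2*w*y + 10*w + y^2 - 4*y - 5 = 18*w + y^2 + y*(-2*w - 4) - 45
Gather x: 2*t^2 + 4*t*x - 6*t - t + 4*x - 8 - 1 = 2*t^2 - 7*t + x*(4*t + 4) - 9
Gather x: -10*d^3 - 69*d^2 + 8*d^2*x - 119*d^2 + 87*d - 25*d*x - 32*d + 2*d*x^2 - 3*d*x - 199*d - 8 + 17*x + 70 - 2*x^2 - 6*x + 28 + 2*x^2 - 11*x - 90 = -10*d^3 - 188*d^2 + 2*d*x^2 - 144*d + x*(8*d^2 - 28*d)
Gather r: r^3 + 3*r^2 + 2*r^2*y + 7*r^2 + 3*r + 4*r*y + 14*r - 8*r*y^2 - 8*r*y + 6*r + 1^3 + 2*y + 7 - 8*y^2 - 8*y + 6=r^3 + r^2*(2*y + 10) + r*(-8*y^2 - 4*y + 23) - 8*y^2 - 6*y + 14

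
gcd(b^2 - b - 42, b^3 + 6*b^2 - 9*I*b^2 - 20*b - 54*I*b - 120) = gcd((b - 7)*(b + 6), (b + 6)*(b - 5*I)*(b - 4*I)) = b + 6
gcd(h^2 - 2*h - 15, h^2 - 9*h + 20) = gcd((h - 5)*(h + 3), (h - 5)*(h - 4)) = h - 5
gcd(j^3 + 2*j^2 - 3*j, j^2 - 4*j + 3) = j - 1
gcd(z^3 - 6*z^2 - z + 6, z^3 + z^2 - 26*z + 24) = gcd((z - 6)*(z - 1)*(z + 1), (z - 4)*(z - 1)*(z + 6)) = z - 1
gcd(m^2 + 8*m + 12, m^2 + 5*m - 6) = m + 6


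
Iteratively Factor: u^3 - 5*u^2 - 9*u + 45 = (u - 5)*(u^2 - 9) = (u - 5)*(u - 3)*(u + 3)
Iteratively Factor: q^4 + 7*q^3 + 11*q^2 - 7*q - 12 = (q + 4)*(q^3 + 3*q^2 - q - 3) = (q + 1)*(q + 4)*(q^2 + 2*q - 3) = (q - 1)*(q + 1)*(q + 4)*(q + 3)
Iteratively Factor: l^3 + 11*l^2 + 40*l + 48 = (l + 3)*(l^2 + 8*l + 16) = (l + 3)*(l + 4)*(l + 4)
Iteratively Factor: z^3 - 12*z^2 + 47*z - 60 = (z - 4)*(z^2 - 8*z + 15) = (z - 4)*(z - 3)*(z - 5)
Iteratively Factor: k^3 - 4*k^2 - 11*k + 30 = (k - 2)*(k^2 - 2*k - 15) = (k - 2)*(k + 3)*(k - 5)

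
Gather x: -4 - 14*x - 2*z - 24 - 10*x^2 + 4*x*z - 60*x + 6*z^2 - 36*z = -10*x^2 + x*(4*z - 74) + 6*z^2 - 38*z - 28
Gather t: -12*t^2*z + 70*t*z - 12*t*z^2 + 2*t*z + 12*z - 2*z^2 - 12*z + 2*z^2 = -12*t^2*z + t*(-12*z^2 + 72*z)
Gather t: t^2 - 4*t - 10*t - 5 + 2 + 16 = t^2 - 14*t + 13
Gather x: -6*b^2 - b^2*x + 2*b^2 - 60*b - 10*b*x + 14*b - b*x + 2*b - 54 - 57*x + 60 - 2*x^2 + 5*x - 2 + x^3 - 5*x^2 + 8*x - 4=-4*b^2 - 44*b + x^3 - 7*x^2 + x*(-b^2 - 11*b - 44)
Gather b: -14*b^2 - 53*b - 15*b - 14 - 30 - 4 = -14*b^2 - 68*b - 48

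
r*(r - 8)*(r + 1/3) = r^3 - 23*r^2/3 - 8*r/3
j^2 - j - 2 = (j - 2)*(j + 1)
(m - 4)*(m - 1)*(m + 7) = m^3 + 2*m^2 - 31*m + 28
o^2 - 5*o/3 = o*(o - 5/3)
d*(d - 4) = d^2 - 4*d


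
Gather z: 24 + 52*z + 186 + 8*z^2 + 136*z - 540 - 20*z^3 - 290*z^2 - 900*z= -20*z^3 - 282*z^2 - 712*z - 330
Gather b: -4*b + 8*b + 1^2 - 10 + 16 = 4*b + 7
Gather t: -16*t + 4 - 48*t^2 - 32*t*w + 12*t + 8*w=-48*t^2 + t*(-32*w - 4) + 8*w + 4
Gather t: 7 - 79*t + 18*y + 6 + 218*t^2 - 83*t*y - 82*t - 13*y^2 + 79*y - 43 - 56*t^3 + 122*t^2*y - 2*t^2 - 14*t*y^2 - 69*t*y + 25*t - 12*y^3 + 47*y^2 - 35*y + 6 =-56*t^3 + t^2*(122*y + 216) + t*(-14*y^2 - 152*y - 136) - 12*y^3 + 34*y^2 + 62*y - 24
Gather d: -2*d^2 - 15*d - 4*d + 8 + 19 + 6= -2*d^2 - 19*d + 33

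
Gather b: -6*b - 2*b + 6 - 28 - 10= -8*b - 32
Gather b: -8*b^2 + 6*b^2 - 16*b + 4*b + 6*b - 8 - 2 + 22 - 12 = -2*b^2 - 6*b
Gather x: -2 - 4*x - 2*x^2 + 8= -2*x^2 - 4*x + 6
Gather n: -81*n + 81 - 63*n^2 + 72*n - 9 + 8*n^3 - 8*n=8*n^3 - 63*n^2 - 17*n + 72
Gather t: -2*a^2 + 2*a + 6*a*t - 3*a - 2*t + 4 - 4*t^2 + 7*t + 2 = -2*a^2 - a - 4*t^2 + t*(6*a + 5) + 6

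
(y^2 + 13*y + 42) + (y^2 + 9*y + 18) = 2*y^2 + 22*y + 60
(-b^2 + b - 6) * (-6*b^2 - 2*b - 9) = 6*b^4 - 4*b^3 + 43*b^2 + 3*b + 54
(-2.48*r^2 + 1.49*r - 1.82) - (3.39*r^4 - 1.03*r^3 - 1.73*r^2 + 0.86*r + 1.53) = -3.39*r^4 + 1.03*r^3 - 0.75*r^2 + 0.63*r - 3.35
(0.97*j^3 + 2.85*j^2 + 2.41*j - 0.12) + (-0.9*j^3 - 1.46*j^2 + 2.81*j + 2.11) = 0.07*j^3 + 1.39*j^2 + 5.22*j + 1.99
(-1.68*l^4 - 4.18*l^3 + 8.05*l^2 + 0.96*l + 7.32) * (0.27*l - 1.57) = -0.4536*l^5 + 1.509*l^4 + 8.7361*l^3 - 12.3793*l^2 + 0.4692*l - 11.4924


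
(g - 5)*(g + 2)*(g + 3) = g^3 - 19*g - 30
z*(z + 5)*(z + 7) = z^3 + 12*z^2 + 35*z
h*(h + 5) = h^2 + 5*h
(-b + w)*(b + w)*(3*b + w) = -3*b^3 - b^2*w + 3*b*w^2 + w^3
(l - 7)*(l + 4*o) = l^2 + 4*l*o - 7*l - 28*o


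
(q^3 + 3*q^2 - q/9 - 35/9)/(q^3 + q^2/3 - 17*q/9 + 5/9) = (3*q + 7)/(3*q - 1)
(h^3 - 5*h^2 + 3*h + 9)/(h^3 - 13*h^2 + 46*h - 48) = (h^2 - 2*h - 3)/(h^2 - 10*h + 16)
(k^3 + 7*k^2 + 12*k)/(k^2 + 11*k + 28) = k*(k + 3)/(k + 7)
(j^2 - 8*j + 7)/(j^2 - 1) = (j - 7)/(j + 1)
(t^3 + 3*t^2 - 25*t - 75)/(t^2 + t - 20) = (t^2 - 2*t - 15)/(t - 4)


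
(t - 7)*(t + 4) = t^2 - 3*t - 28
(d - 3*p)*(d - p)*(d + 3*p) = d^3 - d^2*p - 9*d*p^2 + 9*p^3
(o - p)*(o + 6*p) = o^2 + 5*o*p - 6*p^2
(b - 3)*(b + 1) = b^2 - 2*b - 3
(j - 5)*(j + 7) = j^2 + 2*j - 35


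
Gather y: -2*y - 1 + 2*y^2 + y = 2*y^2 - y - 1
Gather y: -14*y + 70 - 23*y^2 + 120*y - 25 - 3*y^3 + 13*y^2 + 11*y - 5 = -3*y^3 - 10*y^2 + 117*y + 40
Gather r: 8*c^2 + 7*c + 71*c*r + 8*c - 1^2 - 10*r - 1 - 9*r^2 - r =8*c^2 + 15*c - 9*r^2 + r*(71*c - 11) - 2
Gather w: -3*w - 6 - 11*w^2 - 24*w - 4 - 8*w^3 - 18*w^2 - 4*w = -8*w^3 - 29*w^2 - 31*w - 10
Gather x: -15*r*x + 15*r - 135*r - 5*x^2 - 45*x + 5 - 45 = -120*r - 5*x^2 + x*(-15*r - 45) - 40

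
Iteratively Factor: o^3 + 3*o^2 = (o)*(o^2 + 3*o) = o^2*(o + 3)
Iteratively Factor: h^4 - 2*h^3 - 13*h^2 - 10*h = (h - 5)*(h^3 + 3*h^2 + 2*h) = (h - 5)*(h + 1)*(h^2 + 2*h) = (h - 5)*(h + 1)*(h + 2)*(h)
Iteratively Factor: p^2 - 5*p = (p - 5)*(p)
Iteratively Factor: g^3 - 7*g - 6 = (g + 2)*(g^2 - 2*g - 3) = (g - 3)*(g + 2)*(g + 1)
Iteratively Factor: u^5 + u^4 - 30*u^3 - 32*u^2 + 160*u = (u + 4)*(u^4 - 3*u^3 - 18*u^2 + 40*u) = u*(u + 4)*(u^3 - 3*u^2 - 18*u + 40) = u*(u - 5)*(u + 4)*(u^2 + 2*u - 8) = u*(u - 5)*(u - 2)*(u + 4)*(u + 4)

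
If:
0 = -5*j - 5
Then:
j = -1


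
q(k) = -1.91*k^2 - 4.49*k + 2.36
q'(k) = -3.82*k - 4.49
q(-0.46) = 4.02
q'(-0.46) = -2.73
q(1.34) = -7.09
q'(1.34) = -9.61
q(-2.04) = 3.57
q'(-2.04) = 3.30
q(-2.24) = 2.83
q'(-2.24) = 4.07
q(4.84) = -64.11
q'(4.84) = -22.98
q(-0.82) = 4.76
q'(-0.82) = -1.36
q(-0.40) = 3.85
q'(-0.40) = -2.96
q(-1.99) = 3.73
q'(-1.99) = 3.11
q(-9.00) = -111.94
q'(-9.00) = 29.89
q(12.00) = -326.56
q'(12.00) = -50.33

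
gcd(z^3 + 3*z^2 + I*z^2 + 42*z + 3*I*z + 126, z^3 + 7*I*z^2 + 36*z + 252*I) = z^2 + I*z + 42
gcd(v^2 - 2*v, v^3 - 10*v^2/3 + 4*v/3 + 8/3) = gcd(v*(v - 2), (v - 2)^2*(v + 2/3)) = v - 2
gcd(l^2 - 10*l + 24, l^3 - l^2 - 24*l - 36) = l - 6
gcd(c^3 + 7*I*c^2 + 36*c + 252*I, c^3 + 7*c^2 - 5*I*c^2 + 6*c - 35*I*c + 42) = c - 6*I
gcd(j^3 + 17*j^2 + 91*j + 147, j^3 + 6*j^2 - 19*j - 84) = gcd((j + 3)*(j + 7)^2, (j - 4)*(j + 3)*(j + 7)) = j^2 + 10*j + 21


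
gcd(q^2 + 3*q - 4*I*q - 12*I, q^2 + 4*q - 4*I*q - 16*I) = q - 4*I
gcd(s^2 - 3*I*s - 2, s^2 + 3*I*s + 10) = s - 2*I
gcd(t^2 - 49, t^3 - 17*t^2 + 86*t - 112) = t - 7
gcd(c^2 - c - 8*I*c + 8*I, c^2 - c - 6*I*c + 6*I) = c - 1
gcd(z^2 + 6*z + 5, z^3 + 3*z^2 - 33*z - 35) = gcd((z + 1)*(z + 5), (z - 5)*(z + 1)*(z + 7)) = z + 1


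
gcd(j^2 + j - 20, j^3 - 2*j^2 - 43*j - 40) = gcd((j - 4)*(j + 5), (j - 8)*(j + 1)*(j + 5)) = j + 5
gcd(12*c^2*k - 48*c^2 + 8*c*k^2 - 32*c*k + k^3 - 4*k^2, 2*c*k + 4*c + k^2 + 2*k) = 2*c + k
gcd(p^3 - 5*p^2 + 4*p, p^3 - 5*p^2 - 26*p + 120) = p - 4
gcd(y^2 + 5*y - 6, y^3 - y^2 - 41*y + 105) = 1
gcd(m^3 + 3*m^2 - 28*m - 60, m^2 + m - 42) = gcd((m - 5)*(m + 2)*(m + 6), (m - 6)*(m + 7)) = 1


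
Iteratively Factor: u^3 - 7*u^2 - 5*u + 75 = (u + 3)*(u^2 - 10*u + 25) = (u - 5)*(u + 3)*(u - 5)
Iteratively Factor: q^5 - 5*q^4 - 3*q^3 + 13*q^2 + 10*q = (q)*(q^4 - 5*q^3 - 3*q^2 + 13*q + 10) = q*(q + 1)*(q^3 - 6*q^2 + 3*q + 10) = q*(q + 1)^2*(q^2 - 7*q + 10) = q*(q - 2)*(q + 1)^2*(q - 5)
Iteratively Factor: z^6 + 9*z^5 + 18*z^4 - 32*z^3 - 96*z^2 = (z)*(z^5 + 9*z^4 + 18*z^3 - 32*z^2 - 96*z) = z*(z + 3)*(z^4 + 6*z^3 - 32*z) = z*(z - 2)*(z + 3)*(z^3 + 8*z^2 + 16*z) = z*(z - 2)*(z + 3)*(z + 4)*(z^2 + 4*z) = z^2*(z - 2)*(z + 3)*(z + 4)*(z + 4)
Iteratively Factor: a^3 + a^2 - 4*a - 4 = (a - 2)*(a^2 + 3*a + 2) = (a - 2)*(a + 2)*(a + 1)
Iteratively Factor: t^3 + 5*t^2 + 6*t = (t + 2)*(t^2 + 3*t) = (t + 2)*(t + 3)*(t)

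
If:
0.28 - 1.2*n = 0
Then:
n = 0.23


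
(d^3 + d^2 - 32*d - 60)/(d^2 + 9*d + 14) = (d^2 - d - 30)/(d + 7)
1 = 1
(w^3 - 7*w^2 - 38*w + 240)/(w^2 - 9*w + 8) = (w^2 + w - 30)/(w - 1)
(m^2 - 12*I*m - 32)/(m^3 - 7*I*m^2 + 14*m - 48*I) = (m - 4*I)/(m^2 + I*m + 6)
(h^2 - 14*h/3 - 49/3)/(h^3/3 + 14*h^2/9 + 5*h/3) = 3*(3*h^2 - 14*h - 49)/(h*(3*h^2 + 14*h + 15))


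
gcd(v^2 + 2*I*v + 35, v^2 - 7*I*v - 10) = v - 5*I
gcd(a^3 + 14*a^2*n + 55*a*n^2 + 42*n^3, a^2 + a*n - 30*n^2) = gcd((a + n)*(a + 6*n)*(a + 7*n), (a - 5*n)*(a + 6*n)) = a + 6*n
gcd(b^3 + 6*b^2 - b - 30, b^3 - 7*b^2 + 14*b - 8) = b - 2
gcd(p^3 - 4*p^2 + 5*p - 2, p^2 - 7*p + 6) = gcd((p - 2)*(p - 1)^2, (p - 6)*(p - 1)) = p - 1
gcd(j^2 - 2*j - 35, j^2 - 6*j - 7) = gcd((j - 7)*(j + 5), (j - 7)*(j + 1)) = j - 7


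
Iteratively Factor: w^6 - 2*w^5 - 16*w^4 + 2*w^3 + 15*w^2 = (w + 3)*(w^5 - 5*w^4 - w^3 + 5*w^2) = w*(w + 3)*(w^4 - 5*w^3 - w^2 + 5*w) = w*(w + 1)*(w + 3)*(w^3 - 6*w^2 + 5*w) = w*(w - 5)*(w + 1)*(w + 3)*(w^2 - w) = w*(w - 5)*(w - 1)*(w + 1)*(w + 3)*(w)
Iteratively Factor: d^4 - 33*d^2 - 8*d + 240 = (d - 3)*(d^3 + 3*d^2 - 24*d - 80) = (d - 5)*(d - 3)*(d^2 + 8*d + 16) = (d - 5)*(d - 3)*(d + 4)*(d + 4)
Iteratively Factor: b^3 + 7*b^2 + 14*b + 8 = (b + 1)*(b^2 + 6*b + 8) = (b + 1)*(b + 4)*(b + 2)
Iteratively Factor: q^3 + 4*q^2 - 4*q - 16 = (q + 2)*(q^2 + 2*q - 8) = (q + 2)*(q + 4)*(q - 2)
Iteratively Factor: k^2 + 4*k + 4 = (k + 2)*(k + 2)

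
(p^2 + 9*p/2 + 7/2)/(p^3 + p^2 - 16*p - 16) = (p + 7/2)/(p^2 - 16)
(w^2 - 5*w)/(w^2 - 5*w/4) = 4*(w - 5)/(4*w - 5)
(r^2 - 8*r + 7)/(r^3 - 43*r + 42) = (r - 7)/(r^2 + r - 42)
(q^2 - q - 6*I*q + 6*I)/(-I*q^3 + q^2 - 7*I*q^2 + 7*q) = (I*q^2 + q*(6 - I) - 6)/(q*(q^2 + q*(7 + I) + 7*I))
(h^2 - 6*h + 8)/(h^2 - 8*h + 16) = (h - 2)/(h - 4)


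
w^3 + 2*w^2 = w^2*(w + 2)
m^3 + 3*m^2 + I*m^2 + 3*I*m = m*(m + 3)*(m + I)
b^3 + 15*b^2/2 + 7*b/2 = b*(b + 1/2)*(b + 7)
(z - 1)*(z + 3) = z^2 + 2*z - 3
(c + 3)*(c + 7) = c^2 + 10*c + 21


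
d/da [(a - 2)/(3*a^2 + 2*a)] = (-3*a^2 + 12*a + 4)/(a^2*(9*a^2 + 12*a + 4))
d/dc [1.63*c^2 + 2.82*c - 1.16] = 3.26*c + 2.82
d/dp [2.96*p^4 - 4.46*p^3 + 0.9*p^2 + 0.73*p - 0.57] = 11.84*p^3 - 13.38*p^2 + 1.8*p + 0.73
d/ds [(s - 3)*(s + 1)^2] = (s + 1)*(3*s - 5)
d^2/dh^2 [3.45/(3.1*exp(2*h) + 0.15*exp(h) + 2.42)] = (3.45*(6.2*exp(h) + 0.15)*(12.4*exp(h) + 0.3)*exp(h) - (42.78*exp(h) + 0.5175)*(3.1*exp(2*h) + 0.15*exp(h) + 2.42))*exp(h)/(3.1*exp(2*h) + 0.15*exp(h) + 2.42)^3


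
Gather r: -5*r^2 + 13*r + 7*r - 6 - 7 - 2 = -5*r^2 + 20*r - 15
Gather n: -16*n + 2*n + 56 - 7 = 49 - 14*n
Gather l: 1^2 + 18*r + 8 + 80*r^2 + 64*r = 80*r^2 + 82*r + 9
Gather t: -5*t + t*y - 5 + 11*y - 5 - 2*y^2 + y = t*(y - 5) - 2*y^2 + 12*y - 10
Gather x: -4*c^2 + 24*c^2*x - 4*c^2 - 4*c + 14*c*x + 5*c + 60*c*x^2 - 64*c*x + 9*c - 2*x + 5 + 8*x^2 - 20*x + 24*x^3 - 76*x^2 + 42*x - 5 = -8*c^2 + 10*c + 24*x^3 + x^2*(60*c - 68) + x*(24*c^2 - 50*c + 20)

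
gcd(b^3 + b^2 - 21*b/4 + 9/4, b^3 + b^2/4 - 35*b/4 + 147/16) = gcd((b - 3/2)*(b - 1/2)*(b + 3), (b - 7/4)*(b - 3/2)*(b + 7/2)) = b - 3/2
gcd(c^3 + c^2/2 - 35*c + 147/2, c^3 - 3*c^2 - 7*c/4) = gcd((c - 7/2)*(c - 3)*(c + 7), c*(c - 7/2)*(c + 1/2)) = c - 7/2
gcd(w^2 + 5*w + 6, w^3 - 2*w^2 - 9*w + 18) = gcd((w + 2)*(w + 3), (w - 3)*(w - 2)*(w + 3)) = w + 3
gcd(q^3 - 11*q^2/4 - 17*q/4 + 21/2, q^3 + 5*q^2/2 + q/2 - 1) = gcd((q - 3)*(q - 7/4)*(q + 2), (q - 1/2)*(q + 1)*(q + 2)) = q + 2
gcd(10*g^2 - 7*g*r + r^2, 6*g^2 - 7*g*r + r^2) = 1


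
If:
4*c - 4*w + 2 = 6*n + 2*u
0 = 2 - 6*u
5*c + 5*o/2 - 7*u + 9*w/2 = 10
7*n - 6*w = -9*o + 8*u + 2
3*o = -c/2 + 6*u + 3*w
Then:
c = -88/1073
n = -2846/3219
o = 7268/3219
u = 1/3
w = 5078/3219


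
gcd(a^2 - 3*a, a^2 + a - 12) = a - 3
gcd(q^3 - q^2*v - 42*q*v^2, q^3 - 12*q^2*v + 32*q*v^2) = q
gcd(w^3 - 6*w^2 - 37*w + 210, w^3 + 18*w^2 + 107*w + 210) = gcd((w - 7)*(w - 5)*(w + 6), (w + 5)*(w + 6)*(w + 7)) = w + 6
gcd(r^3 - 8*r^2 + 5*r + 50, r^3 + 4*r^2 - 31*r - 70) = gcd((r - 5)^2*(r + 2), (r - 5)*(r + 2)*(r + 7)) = r^2 - 3*r - 10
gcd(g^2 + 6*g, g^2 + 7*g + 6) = g + 6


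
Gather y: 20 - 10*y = 20 - 10*y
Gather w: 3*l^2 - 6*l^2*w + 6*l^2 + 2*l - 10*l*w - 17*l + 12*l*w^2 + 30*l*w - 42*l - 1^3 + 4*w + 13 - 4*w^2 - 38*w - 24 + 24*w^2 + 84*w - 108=9*l^2 - 57*l + w^2*(12*l + 20) + w*(-6*l^2 + 20*l + 50) - 120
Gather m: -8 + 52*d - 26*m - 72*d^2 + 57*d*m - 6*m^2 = -72*d^2 + 52*d - 6*m^2 + m*(57*d - 26) - 8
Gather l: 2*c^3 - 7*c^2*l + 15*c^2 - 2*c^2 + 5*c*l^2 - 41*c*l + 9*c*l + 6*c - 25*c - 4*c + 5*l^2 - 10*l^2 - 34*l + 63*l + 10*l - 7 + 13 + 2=2*c^3 + 13*c^2 - 23*c + l^2*(5*c - 5) + l*(-7*c^2 - 32*c + 39) + 8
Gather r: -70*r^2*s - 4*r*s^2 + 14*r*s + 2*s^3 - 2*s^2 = -70*r^2*s + r*(-4*s^2 + 14*s) + 2*s^3 - 2*s^2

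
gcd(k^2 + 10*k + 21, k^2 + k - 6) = k + 3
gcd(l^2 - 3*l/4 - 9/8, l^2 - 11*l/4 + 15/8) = l - 3/2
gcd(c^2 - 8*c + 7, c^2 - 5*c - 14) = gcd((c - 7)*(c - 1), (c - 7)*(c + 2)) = c - 7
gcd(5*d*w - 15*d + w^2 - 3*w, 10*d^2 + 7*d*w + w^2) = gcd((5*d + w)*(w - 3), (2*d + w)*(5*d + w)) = 5*d + w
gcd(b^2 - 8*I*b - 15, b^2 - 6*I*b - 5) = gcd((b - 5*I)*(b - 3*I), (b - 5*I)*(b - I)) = b - 5*I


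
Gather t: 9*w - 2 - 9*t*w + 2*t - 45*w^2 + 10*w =t*(2 - 9*w) - 45*w^2 + 19*w - 2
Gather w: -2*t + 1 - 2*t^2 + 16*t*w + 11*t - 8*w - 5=-2*t^2 + 9*t + w*(16*t - 8) - 4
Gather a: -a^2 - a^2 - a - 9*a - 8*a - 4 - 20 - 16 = -2*a^2 - 18*a - 40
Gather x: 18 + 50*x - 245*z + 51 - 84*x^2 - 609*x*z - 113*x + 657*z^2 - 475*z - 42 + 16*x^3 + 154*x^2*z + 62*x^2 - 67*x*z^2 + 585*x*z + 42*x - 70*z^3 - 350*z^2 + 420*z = 16*x^3 + x^2*(154*z - 22) + x*(-67*z^2 - 24*z - 21) - 70*z^3 + 307*z^2 - 300*z + 27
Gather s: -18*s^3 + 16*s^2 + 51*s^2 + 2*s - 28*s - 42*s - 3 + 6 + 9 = -18*s^3 + 67*s^2 - 68*s + 12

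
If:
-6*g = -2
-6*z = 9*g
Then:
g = 1/3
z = -1/2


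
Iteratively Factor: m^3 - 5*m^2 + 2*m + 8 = (m + 1)*(m^2 - 6*m + 8) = (m - 2)*(m + 1)*(m - 4)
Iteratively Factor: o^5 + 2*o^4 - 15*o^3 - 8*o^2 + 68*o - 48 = (o - 2)*(o^4 + 4*o^3 - 7*o^2 - 22*o + 24) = (o - 2)^2*(o^3 + 6*o^2 + 5*o - 12) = (o - 2)^2*(o + 3)*(o^2 + 3*o - 4) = (o - 2)^2*(o - 1)*(o + 3)*(o + 4)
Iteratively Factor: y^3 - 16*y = (y - 4)*(y^2 + 4*y) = (y - 4)*(y + 4)*(y)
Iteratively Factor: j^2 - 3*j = (j)*(j - 3)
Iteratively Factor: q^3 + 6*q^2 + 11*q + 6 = (q + 2)*(q^2 + 4*q + 3) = (q + 2)*(q + 3)*(q + 1)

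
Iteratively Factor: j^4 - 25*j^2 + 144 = (j - 4)*(j^3 + 4*j^2 - 9*j - 36) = (j - 4)*(j + 3)*(j^2 + j - 12) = (j - 4)*(j + 3)*(j + 4)*(j - 3)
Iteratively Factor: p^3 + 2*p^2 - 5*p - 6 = (p + 1)*(p^2 + p - 6) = (p - 2)*(p + 1)*(p + 3)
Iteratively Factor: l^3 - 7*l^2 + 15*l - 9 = (l - 3)*(l^2 - 4*l + 3) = (l - 3)^2*(l - 1)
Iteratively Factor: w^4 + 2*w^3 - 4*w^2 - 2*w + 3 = (w - 1)*(w^3 + 3*w^2 - w - 3) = (w - 1)^2*(w^2 + 4*w + 3) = (w - 1)^2*(w + 3)*(w + 1)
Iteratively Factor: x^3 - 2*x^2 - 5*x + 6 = (x - 1)*(x^2 - x - 6) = (x - 1)*(x + 2)*(x - 3)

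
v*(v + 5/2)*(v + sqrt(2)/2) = v^3 + sqrt(2)*v^2/2 + 5*v^2/2 + 5*sqrt(2)*v/4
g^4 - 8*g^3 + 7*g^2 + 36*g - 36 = (g - 6)*(g - 3)*(g - 1)*(g + 2)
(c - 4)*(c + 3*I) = c^2 - 4*c + 3*I*c - 12*I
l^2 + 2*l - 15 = (l - 3)*(l + 5)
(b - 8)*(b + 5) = b^2 - 3*b - 40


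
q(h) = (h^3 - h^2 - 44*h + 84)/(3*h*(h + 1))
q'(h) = (3*h^2 - 2*h - 44)/(3*h*(h + 1)) - (h^3 - h^2 - 44*h + 84)/(3*h*(h + 1)^2) - (h^3 - h^2 - 44*h + 84)/(3*h^2*(h + 1))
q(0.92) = 8.20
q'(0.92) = -21.35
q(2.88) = -0.81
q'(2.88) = -0.25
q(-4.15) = 4.54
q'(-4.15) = 2.94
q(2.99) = -0.83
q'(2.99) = -0.16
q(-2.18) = 21.36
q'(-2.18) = 24.61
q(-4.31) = 4.09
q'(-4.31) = 2.66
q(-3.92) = 5.27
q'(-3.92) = 3.44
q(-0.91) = -498.41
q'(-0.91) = 5151.71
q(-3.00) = 10.00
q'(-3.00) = 7.72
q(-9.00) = -1.53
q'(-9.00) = 0.64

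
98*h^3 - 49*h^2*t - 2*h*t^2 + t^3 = (-7*h + t)*(-2*h + t)*(7*h + t)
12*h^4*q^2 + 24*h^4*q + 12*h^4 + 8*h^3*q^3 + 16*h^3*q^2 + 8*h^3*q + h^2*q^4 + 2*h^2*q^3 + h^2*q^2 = (2*h + q)*(6*h + q)*(h*q + h)^2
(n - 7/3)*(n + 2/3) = n^2 - 5*n/3 - 14/9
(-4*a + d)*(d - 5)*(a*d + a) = -4*a^2*d^2 + 16*a^2*d + 20*a^2 + a*d^3 - 4*a*d^2 - 5*a*d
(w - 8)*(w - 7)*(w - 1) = w^3 - 16*w^2 + 71*w - 56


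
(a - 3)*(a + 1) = a^2 - 2*a - 3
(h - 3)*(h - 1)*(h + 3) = h^3 - h^2 - 9*h + 9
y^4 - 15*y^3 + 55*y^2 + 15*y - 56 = (y - 8)*(y - 7)*(y - 1)*(y + 1)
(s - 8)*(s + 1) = s^2 - 7*s - 8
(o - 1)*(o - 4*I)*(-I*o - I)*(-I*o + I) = -o^4 + o^3 + 4*I*o^3 + o^2 - 4*I*o^2 - o - 4*I*o + 4*I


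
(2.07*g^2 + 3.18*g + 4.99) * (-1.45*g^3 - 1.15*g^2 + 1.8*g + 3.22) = -3.0015*g^5 - 6.9915*g^4 - 7.1665*g^3 + 6.6509*g^2 + 19.2216*g + 16.0678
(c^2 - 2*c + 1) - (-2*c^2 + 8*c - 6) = 3*c^2 - 10*c + 7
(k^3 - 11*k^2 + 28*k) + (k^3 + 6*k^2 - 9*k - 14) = 2*k^3 - 5*k^2 + 19*k - 14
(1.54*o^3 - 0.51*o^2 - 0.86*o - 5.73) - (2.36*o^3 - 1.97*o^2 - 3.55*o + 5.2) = -0.82*o^3 + 1.46*o^2 + 2.69*o - 10.93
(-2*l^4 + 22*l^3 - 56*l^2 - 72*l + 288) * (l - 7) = -2*l^5 + 36*l^4 - 210*l^3 + 320*l^2 + 792*l - 2016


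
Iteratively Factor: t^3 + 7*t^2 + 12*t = (t + 4)*(t^2 + 3*t) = (t + 3)*(t + 4)*(t)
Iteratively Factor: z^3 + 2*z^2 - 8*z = (z)*(z^2 + 2*z - 8) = z*(z - 2)*(z + 4)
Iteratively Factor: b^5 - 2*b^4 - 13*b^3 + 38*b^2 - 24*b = (b - 3)*(b^4 + b^3 - 10*b^2 + 8*b) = b*(b - 3)*(b^3 + b^2 - 10*b + 8) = b*(b - 3)*(b - 1)*(b^2 + 2*b - 8) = b*(b - 3)*(b - 2)*(b - 1)*(b + 4)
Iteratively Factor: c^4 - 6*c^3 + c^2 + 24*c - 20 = (c + 2)*(c^3 - 8*c^2 + 17*c - 10) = (c - 2)*(c + 2)*(c^2 - 6*c + 5) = (c - 2)*(c - 1)*(c + 2)*(c - 5)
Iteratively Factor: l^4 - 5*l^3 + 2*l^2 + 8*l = (l - 4)*(l^3 - l^2 - 2*l) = l*(l - 4)*(l^2 - l - 2) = l*(l - 4)*(l + 1)*(l - 2)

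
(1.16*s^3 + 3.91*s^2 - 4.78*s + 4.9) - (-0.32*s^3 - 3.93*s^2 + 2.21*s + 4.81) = 1.48*s^3 + 7.84*s^2 - 6.99*s + 0.0900000000000007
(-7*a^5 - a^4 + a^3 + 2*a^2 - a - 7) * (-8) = 56*a^5 + 8*a^4 - 8*a^3 - 16*a^2 + 8*a + 56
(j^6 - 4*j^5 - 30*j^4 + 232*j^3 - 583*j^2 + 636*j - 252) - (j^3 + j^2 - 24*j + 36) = j^6 - 4*j^5 - 30*j^4 + 231*j^3 - 584*j^2 + 660*j - 288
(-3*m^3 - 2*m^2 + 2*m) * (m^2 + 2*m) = -3*m^5 - 8*m^4 - 2*m^3 + 4*m^2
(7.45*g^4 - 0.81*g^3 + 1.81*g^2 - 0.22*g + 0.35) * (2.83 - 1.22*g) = -9.089*g^5 + 22.0717*g^4 - 4.5005*g^3 + 5.3907*g^2 - 1.0496*g + 0.9905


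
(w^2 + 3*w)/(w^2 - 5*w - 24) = w/(w - 8)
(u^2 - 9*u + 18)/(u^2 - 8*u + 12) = (u - 3)/(u - 2)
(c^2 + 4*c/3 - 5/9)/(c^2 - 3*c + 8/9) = (3*c + 5)/(3*c - 8)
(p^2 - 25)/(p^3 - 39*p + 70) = (p + 5)/(p^2 + 5*p - 14)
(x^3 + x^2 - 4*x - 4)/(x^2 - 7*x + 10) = (x^2 + 3*x + 2)/(x - 5)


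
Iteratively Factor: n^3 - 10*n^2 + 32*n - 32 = (n - 4)*(n^2 - 6*n + 8) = (n - 4)^2*(n - 2)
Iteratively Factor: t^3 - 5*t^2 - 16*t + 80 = (t + 4)*(t^2 - 9*t + 20) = (t - 5)*(t + 4)*(t - 4)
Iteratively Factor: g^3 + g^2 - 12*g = (g)*(g^2 + g - 12) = g*(g - 3)*(g + 4)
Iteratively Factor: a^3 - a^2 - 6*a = (a + 2)*(a^2 - 3*a) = (a - 3)*(a + 2)*(a)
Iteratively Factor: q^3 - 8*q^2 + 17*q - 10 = (q - 2)*(q^2 - 6*q + 5) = (q - 5)*(q - 2)*(q - 1)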